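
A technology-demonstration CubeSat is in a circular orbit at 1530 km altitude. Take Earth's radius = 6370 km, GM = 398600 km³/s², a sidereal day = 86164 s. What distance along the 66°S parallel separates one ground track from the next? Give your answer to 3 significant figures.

1320 km

Semi-major axis a = 6370 + 1530 = 7900 km. Period T = 2π√(a³/μ) = 2π√(7900³/398600) = 6988.0 s = 116.47 min.
Node shift per orbit = (6988.0/86164) × 360° = 29.20°.
Equatorial spacing = 29.20 × 111.2 km/° = 3246 km.
At 66° latitude, spacing = 3246 × cos(66°) = 1320 km.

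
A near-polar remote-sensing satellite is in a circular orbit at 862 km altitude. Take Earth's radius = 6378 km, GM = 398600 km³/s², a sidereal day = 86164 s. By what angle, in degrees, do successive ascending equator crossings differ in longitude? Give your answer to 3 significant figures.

Semi-major axis a = 6378 + 862 = 7240 km. Period T = 2π√(a³/μ) = 2π√(7240³/398600) = 6130.8 s = 102.18 min.
During one orbit Earth rotates (6130.8 / 86164) × 360° = 25.62°.

25.6°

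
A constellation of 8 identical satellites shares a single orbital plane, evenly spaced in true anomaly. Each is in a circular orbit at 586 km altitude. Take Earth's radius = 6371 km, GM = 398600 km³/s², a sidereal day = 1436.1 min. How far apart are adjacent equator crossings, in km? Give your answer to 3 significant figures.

Semi-major axis a = 6371 + 586 = 6957 km. Period T = 2π√(a³/μ) = 2π√(6957³/398600) = 5774.9 s = 96.25 min.
Single-satellite node shift = (5774.9/86166) × 360° = 24.13°.
With 8 satellites evenly phased, successive equator crossings are 24.13/8 = 3.016° apart.
That is 3.016 × 111.2 = 335 km at the equator.

335 km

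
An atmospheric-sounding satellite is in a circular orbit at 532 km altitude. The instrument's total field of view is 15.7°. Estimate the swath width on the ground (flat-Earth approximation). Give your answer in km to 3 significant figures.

147 km

Half-angle = 15.7°/2 = 7.85°.
Swath width ≈ 2h·tan(θ/2) = 2 × 532 × tan(7.85°) = 146.7 km.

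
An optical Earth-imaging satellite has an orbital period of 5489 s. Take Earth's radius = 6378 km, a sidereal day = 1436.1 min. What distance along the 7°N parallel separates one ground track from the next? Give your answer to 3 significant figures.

2530 km

Node shift per orbit = (5489.0/86166) × 360° = 22.93°.
Equatorial spacing = 22.93 × 111.3 km/° = 2553 km.
At 7° latitude, spacing = 2553 × cos(7°) = 2534 km.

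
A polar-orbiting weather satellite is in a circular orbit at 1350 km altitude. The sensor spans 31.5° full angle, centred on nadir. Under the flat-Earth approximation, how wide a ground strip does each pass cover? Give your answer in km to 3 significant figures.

Half-angle = 31.5°/2 = 15.75°.
Swath width ≈ 2h·tan(θ/2) = 2 × 1350 × tan(15.75°) = 761.5 km.

761 km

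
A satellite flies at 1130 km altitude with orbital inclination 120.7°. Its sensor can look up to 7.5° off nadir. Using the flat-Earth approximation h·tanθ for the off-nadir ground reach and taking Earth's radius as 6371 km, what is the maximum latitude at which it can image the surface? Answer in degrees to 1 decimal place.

Retrograde orbit: the ground track reaches ±(180° − i) = ±(180 − 120.7) = ±59.3°.
Sensor half-swath on the ground ≈ 1130·tan(7.5°) = 149 km = 1.34° of latitude.
Maximum observable latitude ≈ 59.3 + 1.34 = 60.6°.

60.6°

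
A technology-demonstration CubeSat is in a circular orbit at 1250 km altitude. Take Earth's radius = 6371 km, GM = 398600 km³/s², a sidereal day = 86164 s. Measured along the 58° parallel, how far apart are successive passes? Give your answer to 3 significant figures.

1630 km

Semi-major axis a = 6371 + 1250 = 7621 km. Period T = 2π√(a³/μ) = 2π√(7621³/398600) = 6621.1 s = 110.35 min.
Node shift per orbit = (6621.1/86164) × 360° = 27.66°.
Equatorial spacing = 27.66 × 111.2 km/° = 3076 km.
At 58° latitude, spacing = 3076 × cos(58°) = 1630 km.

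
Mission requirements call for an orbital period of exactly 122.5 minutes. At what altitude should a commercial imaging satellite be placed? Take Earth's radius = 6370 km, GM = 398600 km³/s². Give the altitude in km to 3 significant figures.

T = 122.5 min = 7350.0 s.
From T = 2π√(a³/μ): a = (μ T²/4π²)^(1/3) = (398600 × 7350.0² / 4π²)^(1/3) = 8171 km.
Altitude h = a − R = 8171 − 6370 = 1801 km.

1800 km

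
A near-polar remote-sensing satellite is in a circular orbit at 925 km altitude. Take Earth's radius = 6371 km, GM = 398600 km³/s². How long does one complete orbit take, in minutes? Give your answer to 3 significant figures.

Semi-major axis a = 6371 + 925 = 7296 km. Period T = 2π√(a³/μ) = 2π√(7296³/398600) = 6202.1 s = 103.37 min.

103 min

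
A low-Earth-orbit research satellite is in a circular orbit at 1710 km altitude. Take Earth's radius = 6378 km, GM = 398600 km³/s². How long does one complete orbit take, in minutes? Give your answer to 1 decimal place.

120.6 min

Semi-major axis a = 6378 + 1710 = 8088 km. Period T = 2π√(a³/μ) = 2π√(8088³/398600) = 7238.9 s = 120.65 min.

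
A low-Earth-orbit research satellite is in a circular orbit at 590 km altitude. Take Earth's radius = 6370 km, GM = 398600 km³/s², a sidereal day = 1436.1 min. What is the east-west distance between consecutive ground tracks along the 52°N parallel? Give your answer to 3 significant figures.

Semi-major axis a = 6370 + 590 = 6960 km. Period T = 2π√(a³/μ) = 2π√(6960³/398600) = 5778.6 s = 96.31 min.
Node shift per orbit = (5778.6/86166) × 360° = 24.14°.
Equatorial spacing = 24.14 × 111.2 km/° = 2684 km.
At 52° latitude, spacing = 2684 × cos(52°) = 1653 km.

1650 km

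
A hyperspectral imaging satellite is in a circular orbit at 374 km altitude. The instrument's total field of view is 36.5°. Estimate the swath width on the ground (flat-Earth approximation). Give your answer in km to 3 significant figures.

247 km

Half-angle = 36.5°/2 = 18.25°.
Swath width ≈ 2h·tan(θ/2) = 2 × 374 × tan(18.25°) = 246.7 km.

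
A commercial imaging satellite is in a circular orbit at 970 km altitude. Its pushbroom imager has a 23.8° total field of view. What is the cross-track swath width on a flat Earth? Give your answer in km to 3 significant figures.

409 km

Half-angle = 23.8°/2 = 11.9°.
Swath width ≈ 2h·tan(θ/2) = 2 × 970 × tan(11.9°) = 408.8 km.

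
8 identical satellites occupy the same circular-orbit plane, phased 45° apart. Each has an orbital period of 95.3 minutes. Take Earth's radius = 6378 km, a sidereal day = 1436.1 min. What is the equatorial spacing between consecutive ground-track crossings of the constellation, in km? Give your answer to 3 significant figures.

332 km

T = 95.3 min = 5718.0 s.
Single-satellite node shift = (5718.0/86166) × 360° = 23.89°.
With 8 satellites evenly phased, successive equator crossings are 23.89/8 = 2.986° apart.
That is 2.986 × 111.3 = 332 km at the equator.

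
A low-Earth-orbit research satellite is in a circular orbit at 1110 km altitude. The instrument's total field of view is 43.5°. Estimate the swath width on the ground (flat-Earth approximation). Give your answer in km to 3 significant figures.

886 km

Half-angle = 43.5°/2 = 21.75°.
Swath width ≈ 2h·tan(θ/2) = 2 × 1110 × tan(21.75°) = 885.7 km.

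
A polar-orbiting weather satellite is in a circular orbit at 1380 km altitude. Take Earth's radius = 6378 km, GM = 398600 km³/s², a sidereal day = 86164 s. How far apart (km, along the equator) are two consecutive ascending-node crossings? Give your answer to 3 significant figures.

3160 km

Semi-major axis a = 6378 + 1380 = 7758 km. Period T = 2π√(a³/μ) = 2π√(7758³/398600) = 6800.4 s = 113.34 min.
During one orbit Earth rotates (6800.4 / 86164) × 360° = 28.41°.
At the equator that is 28.41° × (2π·6378/360) km/° = 28.41 × 111.3 = 3163 km.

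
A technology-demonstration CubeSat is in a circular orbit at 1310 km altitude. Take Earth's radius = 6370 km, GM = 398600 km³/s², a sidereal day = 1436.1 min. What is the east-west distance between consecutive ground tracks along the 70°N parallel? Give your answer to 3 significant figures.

Semi-major axis a = 6370 + 1310 = 7680 km. Period T = 2π√(a³/μ) = 2π√(7680³/398600) = 6698.1 s = 111.64 min.
Node shift per orbit = (6698.1/86166) × 360° = 27.98°.
Equatorial spacing = 27.98 × 111.2 km/° = 3111 km.
At 70° latitude, spacing = 3111 × cos(70°) = 1064 km.

1060 km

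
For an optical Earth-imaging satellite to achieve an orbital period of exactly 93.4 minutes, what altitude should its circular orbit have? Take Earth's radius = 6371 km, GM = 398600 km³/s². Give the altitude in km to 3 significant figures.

448 km

T = 93.4 min = 5604.0 s.
From T = 2π√(a³/μ): a = (μ T²/4π²)^(1/3) = (398600 × 5604.0² / 4π²)^(1/3) = 6819 km.
Altitude h = a − R = 6819 − 6371 = 448 km.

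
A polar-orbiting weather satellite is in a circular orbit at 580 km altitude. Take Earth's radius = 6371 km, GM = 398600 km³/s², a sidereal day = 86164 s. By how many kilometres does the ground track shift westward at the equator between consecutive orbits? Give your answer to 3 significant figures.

2680 km

Semi-major axis a = 6371 + 580 = 6951 km. Period T = 2π√(a³/μ) = 2π√(6951³/398600) = 5767.4 s = 96.12 min.
During one orbit Earth rotates (5767.4 / 86164) × 360° = 24.10°.
At the equator that is 24.10° × (2π·6371/360) km/° = 24.10 × 111.2 = 2679 km.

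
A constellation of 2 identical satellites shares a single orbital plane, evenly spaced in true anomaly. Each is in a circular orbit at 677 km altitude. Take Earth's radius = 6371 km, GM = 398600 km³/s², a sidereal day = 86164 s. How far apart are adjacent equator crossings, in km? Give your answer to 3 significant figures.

1370 km

Semi-major axis a = 6371 + 677 = 7048 km. Period T = 2π√(a³/μ) = 2π√(7048³/398600) = 5888.6 s = 98.14 min.
Single-satellite node shift = (5888.6/86164) × 360° = 24.60°.
With 2 satellites evenly phased, successive equator crossings are 24.60/2 = 12.301° apart.
That is 12.301 × 111.2 = 1368 km at the equator.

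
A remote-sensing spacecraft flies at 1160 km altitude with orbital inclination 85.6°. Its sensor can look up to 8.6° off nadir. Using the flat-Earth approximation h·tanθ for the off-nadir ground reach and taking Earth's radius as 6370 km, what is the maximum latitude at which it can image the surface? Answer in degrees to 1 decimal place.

For a prograde orbit the ground track reaches latitude ±i = ±85.6°.
Sensor half-swath on the ground ≈ 1160·tan(8.6°) = 175 km = 1.58° of latitude.
Maximum observable latitude ≈ 85.6 + 1.58 = 87.2°.

87.2°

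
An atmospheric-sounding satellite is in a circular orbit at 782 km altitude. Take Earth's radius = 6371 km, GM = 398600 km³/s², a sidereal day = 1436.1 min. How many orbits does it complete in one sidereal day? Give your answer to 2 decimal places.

14.31

Semi-major axis a = 6371 + 782 = 7153 km. Period T = 2π√(a³/μ) = 2π√(7153³/398600) = 6020.7 s = 100.34 min.
Orbits per sidereal day = 86166 / 6020.7 = 14.312.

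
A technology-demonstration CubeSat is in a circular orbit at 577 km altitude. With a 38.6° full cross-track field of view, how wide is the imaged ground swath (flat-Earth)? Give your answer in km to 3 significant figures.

Half-angle = 38.6°/2 = 19.3°.
Swath width ≈ 2h·tan(θ/2) = 2 × 577 × tan(19.3°) = 404.1 km.

404 km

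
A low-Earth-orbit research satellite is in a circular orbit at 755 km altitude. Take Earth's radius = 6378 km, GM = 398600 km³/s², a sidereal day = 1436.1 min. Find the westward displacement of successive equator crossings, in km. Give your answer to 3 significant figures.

Semi-major axis a = 6378 + 755 = 7133 km. Period T = 2π√(a³/μ) = 2π√(7133³/398600) = 5995.4 s = 99.92 min.
During one orbit Earth rotates (5995.4 / 86166) × 360° = 25.05°.
At the equator that is 25.05° × (2π·6378/360) km/° = 25.05 × 111.3 = 2788 km.

2790 km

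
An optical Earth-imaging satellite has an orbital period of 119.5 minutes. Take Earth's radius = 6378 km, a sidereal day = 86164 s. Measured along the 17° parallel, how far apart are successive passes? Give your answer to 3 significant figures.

3190 km

T = 119.5 min = 7170.0 s.
Node shift per orbit = (7170.0/86164) × 360° = 29.96°.
Equatorial spacing = 29.96 × 111.3 km/° = 3335 km.
At 17° latitude, spacing = 3335 × cos(17°) = 3189 km.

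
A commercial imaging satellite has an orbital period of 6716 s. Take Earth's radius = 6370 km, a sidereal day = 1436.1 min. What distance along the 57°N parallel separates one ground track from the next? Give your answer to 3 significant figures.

Node shift per orbit = (6716.0/86166) × 360° = 28.06°.
Equatorial spacing = 28.06 × 111.2 km/° = 3120 km.
At 57° latitude, spacing = 3120 × cos(57°) = 1699 km.

1700 km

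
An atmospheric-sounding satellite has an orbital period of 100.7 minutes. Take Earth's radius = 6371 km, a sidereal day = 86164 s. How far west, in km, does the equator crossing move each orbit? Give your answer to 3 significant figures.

T = 100.7 min = 6042.0 s.
During one orbit Earth rotates (6042.0 / 86164) × 360° = 25.24°.
At the equator that is 25.24° × (2π·6371/360) km/° = 25.24 × 111.2 = 2807 km.

2810 km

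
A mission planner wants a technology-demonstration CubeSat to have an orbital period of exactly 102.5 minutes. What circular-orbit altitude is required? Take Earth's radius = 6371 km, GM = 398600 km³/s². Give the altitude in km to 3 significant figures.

T = 102.5 min = 6150.0 s.
From T = 2π√(a³/μ): a = (μ T²/4π²)^(1/3) = (398600 × 6150.0² / 4π²)^(1/3) = 7255 km.
Altitude h = a − R = 7255 − 6371 = 884 km.

884 km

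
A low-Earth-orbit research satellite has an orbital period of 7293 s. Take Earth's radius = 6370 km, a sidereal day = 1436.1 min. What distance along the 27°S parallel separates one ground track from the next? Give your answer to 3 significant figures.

3020 km

Node shift per orbit = (7293.0/86166) × 360° = 30.47°.
Equatorial spacing = 30.47 × 111.2 km/° = 3388 km.
At 27° latitude, spacing = 3388 × cos(27°) = 3018 km.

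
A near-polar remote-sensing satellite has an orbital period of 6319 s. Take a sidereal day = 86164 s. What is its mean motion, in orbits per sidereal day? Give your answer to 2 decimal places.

13.64

Orbits per sidereal day = 86164 / 6319.0 = 13.636.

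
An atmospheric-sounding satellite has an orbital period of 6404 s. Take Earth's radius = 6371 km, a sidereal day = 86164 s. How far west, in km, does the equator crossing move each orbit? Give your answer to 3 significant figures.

During one orbit Earth rotates (6404.0 / 86164) × 360° = 26.76°.
At the equator that is 26.76° × (2π·6371/360) km/° = 26.76 × 111.2 = 2975 km.

2980 km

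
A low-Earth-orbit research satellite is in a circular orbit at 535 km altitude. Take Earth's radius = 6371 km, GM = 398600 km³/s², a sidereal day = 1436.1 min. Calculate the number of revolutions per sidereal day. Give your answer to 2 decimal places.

15.09

Semi-major axis a = 6371 + 535 = 6906 km. Period T = 2π√(a³/μ) = 2π√(6906³/398600) = 5711.5 s = 95.19 min.
Orbits per sidereal day = 86166 / 5711.5 = 15.086.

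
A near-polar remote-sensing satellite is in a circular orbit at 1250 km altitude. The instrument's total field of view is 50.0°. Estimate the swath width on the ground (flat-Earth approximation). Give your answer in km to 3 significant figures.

Half-angle = 50.0°/2 = 25°.
Swath width ≈ 2h·tan(θ/2) = 2 × 1250 × tan(25°) = 1165.8 km.

1170 km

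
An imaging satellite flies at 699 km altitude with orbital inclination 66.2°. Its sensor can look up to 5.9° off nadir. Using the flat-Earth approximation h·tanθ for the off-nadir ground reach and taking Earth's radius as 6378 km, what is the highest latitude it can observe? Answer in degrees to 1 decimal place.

66.8°

For a prograde orbit the ground track reaches latitude ±i = ±66.2°.
Sensor half-swath on the ground ≈ 699·tan(5.9°) = 72 km = 0.65° of latitude.
Maximum observable latitude ≈ 66.2 + 0.65 = 66.8°.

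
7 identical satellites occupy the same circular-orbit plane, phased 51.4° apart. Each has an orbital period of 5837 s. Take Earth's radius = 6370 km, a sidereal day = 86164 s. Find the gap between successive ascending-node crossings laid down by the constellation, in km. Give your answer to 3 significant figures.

387 km

Single-satellite node shift = (5837.0/86164) × 360° = 24.39°.
With 7 satellites evenly phased, successive equator crossings are 24.39/7 = 3.484° apart.
That is 3.484 × 111.2 = 387 km at the equator.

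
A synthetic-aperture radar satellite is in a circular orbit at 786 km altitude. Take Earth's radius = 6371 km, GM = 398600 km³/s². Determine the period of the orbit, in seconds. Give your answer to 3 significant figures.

Semi-major axis a = 6371 + 786 = 7157 km. Period T = 2π√(a³/μ) = 2π√(7157³/398600) = 6025.7 s = 100.43 min.

6030 seconds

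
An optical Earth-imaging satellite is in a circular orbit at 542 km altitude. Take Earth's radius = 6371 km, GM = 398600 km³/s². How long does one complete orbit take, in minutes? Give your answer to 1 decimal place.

Semi-major axis a = 6371 + 542 = 6913 km. Period T = 2π√(a³/μ) = 2π√(6913³/398600) = 5720.2 s = 95.34 min.

95.3 min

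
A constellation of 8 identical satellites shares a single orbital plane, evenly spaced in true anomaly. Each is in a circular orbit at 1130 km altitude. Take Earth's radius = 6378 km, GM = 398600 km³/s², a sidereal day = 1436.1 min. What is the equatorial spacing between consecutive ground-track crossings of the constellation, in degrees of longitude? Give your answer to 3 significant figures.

Semi-major axis a = 6378 + 1130 = 7508 km. Period T = 2π√(a³/μ) = 2π√(7508³/398600) = 6474.4 s = 107.91 min.
Single-satellite node shift = (6474.4/86166) × 360° = 27.05°.
With 8 satellites evenly phased, successive equator crossings are 27.05/8 = 3.381° apart.

3.38°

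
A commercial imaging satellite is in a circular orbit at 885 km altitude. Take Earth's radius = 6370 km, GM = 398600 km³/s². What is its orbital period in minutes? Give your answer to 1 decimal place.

Semi-major axis a = 6370 + 885 = 7255 km. Period T = 2π√(a³/μ) = 2π√(7255³/398600) = 6149.9 s = 102.50 min.

102.5 min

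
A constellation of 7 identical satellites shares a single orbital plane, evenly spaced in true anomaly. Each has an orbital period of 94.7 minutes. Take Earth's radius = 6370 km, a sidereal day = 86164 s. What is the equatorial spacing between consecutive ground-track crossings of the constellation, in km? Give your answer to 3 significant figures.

T = 94.7 min = 5682.0 s.
Single-satellite node shift = (5682.0/86164) × 360° = 23.74°.
With 7 satellites evenly phased, successive equator crossings are 23.74/7 = 3.391° apart.
That is 3.391 × 111.2 = 377 km at the equator.

377 km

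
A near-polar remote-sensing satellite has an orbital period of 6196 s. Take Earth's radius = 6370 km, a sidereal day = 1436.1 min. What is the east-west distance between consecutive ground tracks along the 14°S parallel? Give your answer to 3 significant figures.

2790 km

Node shift per orbit = (6196.0/86166) × 360° = 25.89°.
Equatorial spacing = 25.89 × 111.2 km/° = 2878 km.
At 14° latitude, spacing = 2878 × cos(14°) = 2793 km.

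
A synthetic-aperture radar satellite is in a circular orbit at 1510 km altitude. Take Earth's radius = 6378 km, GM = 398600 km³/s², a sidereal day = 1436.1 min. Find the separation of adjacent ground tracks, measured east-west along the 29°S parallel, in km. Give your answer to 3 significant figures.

Semi-major axis a = 6378 + 1510 = 7888 km. Period T = 2π√(a³/μ) = 2π√(7888³/398600) = 6972.1 s = 116.20 min.
Node shift per orbit = (6972.1/86166) × 360° = 29.13°.
Equatorial spacing = 29.13 × 111.3 km/° = 3243 km.
At 29° latitude, spacing = 3243 × cos(29°) = 2836 km.

2840 km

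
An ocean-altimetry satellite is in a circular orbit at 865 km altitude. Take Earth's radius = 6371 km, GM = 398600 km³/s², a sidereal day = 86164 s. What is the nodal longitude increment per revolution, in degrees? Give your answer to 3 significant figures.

25.6°

Semi-major axis a = 6371 + 865 = 7236 km. Period T = 2π√(a³/μ) = 2π√(7236³/398600) = 6125.7 s = 102.10 min.
During one orbit Earth rotates (6125.7 / 86164) × 360° = 25.59°.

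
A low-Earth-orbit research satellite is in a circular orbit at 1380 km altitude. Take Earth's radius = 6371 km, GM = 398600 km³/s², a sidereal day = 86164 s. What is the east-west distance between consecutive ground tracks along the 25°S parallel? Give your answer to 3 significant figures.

2860 km

Semi-major axis a = 6371 + 1380 = 7751 km. Period T = 2π√(a³/μ) = 2π√(7751³/398600) = 6791.2 s = 113.19 min.
Node shift per orbit = (6791.2/86164) × 360° = 28.37°.
Equatorial spacing = 28.37 × 111.2 km/° = 3155 km.
At 25° latitude, spacing = 3155 × cos(25°) = 2859 km.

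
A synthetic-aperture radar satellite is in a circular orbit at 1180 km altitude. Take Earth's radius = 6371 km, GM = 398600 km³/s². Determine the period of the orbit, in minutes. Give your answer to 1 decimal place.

108.8 min

Semi-major axis a = 6371 + 1180 = 7551 km. Period T = 2π√(a³/μ) = 2π√(7551³/398600) = 6530.1 s = 108.83 min.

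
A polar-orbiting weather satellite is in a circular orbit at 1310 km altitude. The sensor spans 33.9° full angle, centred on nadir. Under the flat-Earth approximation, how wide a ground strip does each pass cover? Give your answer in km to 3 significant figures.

Half-angle = 33.9°/2 = 16.95°.
Swath width ≈ 2h·tan(θ/2) = 2 × 1310 × tan(16.95°) = 798.5 km.

799 km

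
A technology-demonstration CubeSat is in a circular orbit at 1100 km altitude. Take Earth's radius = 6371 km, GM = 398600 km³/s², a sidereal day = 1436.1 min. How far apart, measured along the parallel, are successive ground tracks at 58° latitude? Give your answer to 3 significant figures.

Semi-major axis a = 6371 + 1100 = 7471 km. Period T = 2π√(a³/μ) = 2π√(7471³/398600) = 6426.6 s = 107.11 min.
Node shift per orbit = (6426.6/86166) × 360° = 26.85°.
Equatorial spacing = 26.85 × 111.2 km/° = 2986 km.
At 58° latitude, spacing = 2986 × cos(58°) = 1582 km.

1580 km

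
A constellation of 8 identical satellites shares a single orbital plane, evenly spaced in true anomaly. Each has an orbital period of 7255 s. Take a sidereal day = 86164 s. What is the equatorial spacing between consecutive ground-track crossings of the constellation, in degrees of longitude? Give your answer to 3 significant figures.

3.79°

Single-satellite node shift = (7255.0/86164) × 360° = 30.31°.
With 8 satellites evenly phased, successive equator crossings are 30.31/8 = 3.789° apart.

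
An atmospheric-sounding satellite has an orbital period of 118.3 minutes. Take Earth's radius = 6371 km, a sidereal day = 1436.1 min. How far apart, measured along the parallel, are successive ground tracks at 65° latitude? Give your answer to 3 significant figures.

1390 km

T = 118.3 min = 7098.0 s.
Node shift per orbit = (7098.0/86166) × 360° = 29.66°.
Equatorial spacing = 29.66 × 111.2 km/° = 3298 km.
At 65° latitude, spacing = 3298 × cos(65°) = 1394 km.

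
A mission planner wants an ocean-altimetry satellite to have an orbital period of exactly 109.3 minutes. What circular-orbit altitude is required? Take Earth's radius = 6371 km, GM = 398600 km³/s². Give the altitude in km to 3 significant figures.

T = 109.3 min = 6558.0 s.
From T = 2π√(a³/μ): a = (μ T²/4π²)^(1/3) = (398600 × 6558.0² / 4π²)^(1/3) = 7573 km.
Altitude h = a − R = 7573 − 6371 = 1202 km.

1200 km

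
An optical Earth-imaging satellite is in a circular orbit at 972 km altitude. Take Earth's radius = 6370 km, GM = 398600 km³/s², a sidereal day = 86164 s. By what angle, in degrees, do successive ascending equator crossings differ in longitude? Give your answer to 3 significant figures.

Semi-major axis a = 6370 + 972 = 7342 km. Period T = 2π√(a³/μ) = 2π√(7342³/398600) = 6260.8 s = 104.35 min.
During one orbit Earth rotates (6260.8 / 86164) × 360° = 26.16°.

26.2°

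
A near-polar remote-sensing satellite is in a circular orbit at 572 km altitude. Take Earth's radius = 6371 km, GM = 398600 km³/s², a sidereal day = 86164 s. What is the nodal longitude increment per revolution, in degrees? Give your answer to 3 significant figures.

Semi-major axis a = 6371 + 572 = 6943 km. Period T = 2π√(a³/μ) = 2π√(6943³/398600) = 5757.5 s = 95.96 min.
During one orbit Earth rotates (5757.5 / 86164) × 360° = 24.06°.

24.1°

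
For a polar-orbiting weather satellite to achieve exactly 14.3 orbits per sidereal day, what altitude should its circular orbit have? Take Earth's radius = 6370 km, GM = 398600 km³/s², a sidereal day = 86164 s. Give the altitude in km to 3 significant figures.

Required period T = 86164 / 14.3 = 6025.5 s.
From T = 2π√(a³/μ): a = (μ T²/4π²)^(1/3) = (398600 × 6025.5² / 4π²)^(1/3) = 7157 km.
Altitude h = a − R = 7157 − 6370 = 787 km.

787 km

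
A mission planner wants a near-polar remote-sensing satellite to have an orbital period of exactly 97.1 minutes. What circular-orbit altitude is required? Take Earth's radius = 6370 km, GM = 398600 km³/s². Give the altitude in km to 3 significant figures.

T = 97.1 min = 5826.0 s.
From T = 2π√(a³/μ): a = (μ T²/4π²)^(1/3) = (398600 × 5826.0² / 4π²)^(1/3) = 6998 km.
Altitude h = a − R = 6998 − 6370 = 628 km.

628 km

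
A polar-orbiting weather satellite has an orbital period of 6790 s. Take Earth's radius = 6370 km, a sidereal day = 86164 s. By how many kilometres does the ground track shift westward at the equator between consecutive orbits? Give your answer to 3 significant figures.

During one orbit Earth rotates (6790.0 / 86164) × 360° = 28.37°.
At the equator that is 28.37° × (2π·6370/360) km/° = 28.37 × 111.2 = 3154 km.

3150 km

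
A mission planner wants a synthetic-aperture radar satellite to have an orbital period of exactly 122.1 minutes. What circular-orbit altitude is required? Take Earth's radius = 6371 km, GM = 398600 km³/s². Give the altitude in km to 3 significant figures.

T = 122.1 min = 7326.0 s.
From T = 2π√(a³/μ): a = (μ T²/4π²)^(1/3) = (398600 × 7326.0² / 4π²)^(1/3) = 8153 km.
Altitude h = a − R = 8153 − 6371 = 1782 km.

1780 km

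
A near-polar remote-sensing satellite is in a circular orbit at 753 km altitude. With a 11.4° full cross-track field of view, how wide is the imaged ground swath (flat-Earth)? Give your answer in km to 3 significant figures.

150 km

Half-angle = 11.4°/2 = 5.7°.
Swath width ≈ 2h·tan(θ/2) = 2 × 753 × tan(5.7°) = 150.3 km.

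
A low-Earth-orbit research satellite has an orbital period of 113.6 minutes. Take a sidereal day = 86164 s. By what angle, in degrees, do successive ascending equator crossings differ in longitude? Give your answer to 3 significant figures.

28.5°

T = 113.6 min = 6816.0 s.
During one orbit Earth rotates (6816.0 / 86164) × 360° = 28.48°.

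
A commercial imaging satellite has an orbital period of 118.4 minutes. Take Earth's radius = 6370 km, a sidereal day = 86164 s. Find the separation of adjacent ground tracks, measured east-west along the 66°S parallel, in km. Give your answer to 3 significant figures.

T = 118.4 min = 7104.0 s.
Node shift per orbit = (7104.0/86164) × 360° = 29.68°.
Equatorial spacing = 29.68 × 111.2 km/° = 3300 km.
At 66° latitude, spacing = 3300 × cos(66°) = 1342 km.

1340 km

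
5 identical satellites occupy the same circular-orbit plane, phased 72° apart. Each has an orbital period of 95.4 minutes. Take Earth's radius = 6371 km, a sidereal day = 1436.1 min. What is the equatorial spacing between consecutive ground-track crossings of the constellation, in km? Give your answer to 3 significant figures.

T = 95.4 min = 5724.0 s.
Single-satellite node shift = (5724.0/86166) × 360° = 23.91°.
With 5 satellites evenly phased, successive equator crossings are 23.91/5 = 4.783° apart.
That is 4.783 × 111.2 = 532 km at the equator.

532 km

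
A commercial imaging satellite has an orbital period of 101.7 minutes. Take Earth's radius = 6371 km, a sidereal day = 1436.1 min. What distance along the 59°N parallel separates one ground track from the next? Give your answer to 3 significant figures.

1460 km

T = 101.7 min = 6102.0 s.
Node shift per orbit = (6102.0/86166) × 360° = 25.49°.
Equatorial spacing = 25.49 × 111.2 km/° = 2835 km.
At 59° latitude, spacing = 2835 × cos(59°) = 1460 km.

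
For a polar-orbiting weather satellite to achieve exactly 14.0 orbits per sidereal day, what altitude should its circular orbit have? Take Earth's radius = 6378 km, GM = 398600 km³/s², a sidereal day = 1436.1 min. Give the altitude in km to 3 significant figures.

Required period T = 86166 / 14.0 = 6154.7 s.
From T = 2π√(a³/μ): a = (μ T²/4π²)^(1/3) = (398600 × 6154.7² / 4π²)^(1/3) = 7259 km.
Altitude h = a − R = 7259 − 6378 = 881 km.

881 km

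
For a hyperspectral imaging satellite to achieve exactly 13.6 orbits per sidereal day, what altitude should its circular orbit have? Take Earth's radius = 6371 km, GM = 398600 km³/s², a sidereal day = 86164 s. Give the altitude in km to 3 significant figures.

Required period T = 86164 / 13.6 = 6335.6 s.
From T = 2π√(a³/μ): a = (μ T²/4π²)^(1/3) = (398600 × 6335.6² / 4π²)^(1/3) = 7400 km.
Altitude h = a − R = 7400 − 6371 = 1029 km.

1030 km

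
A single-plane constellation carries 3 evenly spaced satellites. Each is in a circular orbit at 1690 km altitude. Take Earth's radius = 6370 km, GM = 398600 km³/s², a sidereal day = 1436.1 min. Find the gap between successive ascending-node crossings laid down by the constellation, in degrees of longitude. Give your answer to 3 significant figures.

Semi-major axis a = 6370 + 1690 = 8060 km. Period T = 2π√(a³/μ) = 2π√(8060³/398600) = 7201.3 s = 120.02 min.
Single-satellite node shift = (7201.3/86166) × 360° = 30.09°.
With 3 satellites evenly phased, successive equator crossings are 30.09/3 = 10.029° apart.

10.0°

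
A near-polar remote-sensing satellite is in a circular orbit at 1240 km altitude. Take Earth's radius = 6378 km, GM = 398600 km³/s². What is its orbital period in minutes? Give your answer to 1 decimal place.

Semi-major axis a = 6378 + 1240 = 7618 km. Period T = 2π√(a³/μ) = 2π√(7618³/398600) = 6617.2 s = 110.29 min.

110.3 min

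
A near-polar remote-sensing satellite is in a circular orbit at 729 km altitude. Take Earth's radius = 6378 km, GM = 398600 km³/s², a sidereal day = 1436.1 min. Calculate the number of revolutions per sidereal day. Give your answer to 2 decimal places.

Semi-major axis a = 6378 + 729 = 7107 km. Period T = 2π√(a³/μ) = 2π√(7107³/398600) = 5962.7 s = 99.38 min.
Orbits per sidereal day = 86166 / 5962.7 = 14.451.

14.45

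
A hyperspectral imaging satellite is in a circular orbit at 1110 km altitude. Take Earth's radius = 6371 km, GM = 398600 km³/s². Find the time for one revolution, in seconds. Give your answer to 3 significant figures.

6440 seconds

Semi-major axis a = 6371 + 1110 = 7481 km. Period T = 2π√(a³/μ) = 2π√(7481³/398600) = 6439.5 s = 107.32 min.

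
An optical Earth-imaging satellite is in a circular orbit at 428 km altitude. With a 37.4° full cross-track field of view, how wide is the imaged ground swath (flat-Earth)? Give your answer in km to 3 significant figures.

290 km

Half-angle = 37.4°/2 = 18.7°.
Swath width ≈ 2h·tan(θ/2) = 2 × 428 × tan(18.7°) = 289.7 km.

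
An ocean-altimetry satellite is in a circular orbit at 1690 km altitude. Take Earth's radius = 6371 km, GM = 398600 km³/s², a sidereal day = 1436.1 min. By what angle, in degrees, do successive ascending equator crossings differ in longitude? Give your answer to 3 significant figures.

30.1°

Semi-major axis a = 6371 + 1690 = 8061 km. Period T = 2π√(a³/μ) = 2π√(8061³/398600) = 7202.7 s = 120.04 min.
During one orbit Earth rotates (7202.7 / 86166) × 360° = 30.09°.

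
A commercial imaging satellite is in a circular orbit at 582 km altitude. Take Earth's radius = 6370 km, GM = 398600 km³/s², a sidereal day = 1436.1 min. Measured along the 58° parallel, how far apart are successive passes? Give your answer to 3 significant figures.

Semi-major axis a = 6370 + 582 = 6952 km. Period T = 2π√(a³/μ) = 2π√(6952³/398600) = 5768.7 s = 96.14 min.
Node shift per orbit = (5768.7/86166) × 360° = 24.10°.
Equatorial spacing = 24.10 × 111.2 km/° = 2680 km.
At 58° latitude, spacing = 2680 × cos(58°) = 1420 km.

1420 km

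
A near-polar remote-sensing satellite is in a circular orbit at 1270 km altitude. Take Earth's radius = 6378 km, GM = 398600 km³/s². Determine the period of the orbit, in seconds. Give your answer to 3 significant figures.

Semi-major axis a = 6378 + 1270 = 7648 km. Period T = 2π√(a³/μ) = 2π√(7648³/398600) = 6656.3 s = 110.94 min.

6660 seconds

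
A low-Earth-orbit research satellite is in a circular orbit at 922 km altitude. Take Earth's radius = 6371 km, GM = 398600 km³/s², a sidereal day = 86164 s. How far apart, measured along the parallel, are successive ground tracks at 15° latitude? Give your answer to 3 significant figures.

Semi-major axis a = 6371 + 922 = 7293 km. Period T = 2π√(a³/μ) = 2π√(7293³/398600) = 6198.3 s = 103.30 min.
Node shift per orbit = (6198.3/86164) × 360° = 25.90°.
Equatorial spacing = 25.90 × 111.2 km/° = 2880 km.
At 15° latitude, spacing = 2880 × cos(15°) = 2781 km.

2780 km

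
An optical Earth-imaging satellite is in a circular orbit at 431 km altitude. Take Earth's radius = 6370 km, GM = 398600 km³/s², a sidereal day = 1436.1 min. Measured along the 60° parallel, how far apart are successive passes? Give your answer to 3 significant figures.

Semi-major axis a = 6370 + 431 = 6801 km. Period T = 2π√(a³/μ) = 2π√(6801³/398600) = 5581.8 s = 93.03 min.
Node shift per orbit = (5581.8/86166) × 360° = 23.32°.
Equatorial spacing = 23.32 × 111.2 km/° = 2593 km.
At 60° latitude, spacing = 2593 × cos(60°) = 1296 km.

1300 km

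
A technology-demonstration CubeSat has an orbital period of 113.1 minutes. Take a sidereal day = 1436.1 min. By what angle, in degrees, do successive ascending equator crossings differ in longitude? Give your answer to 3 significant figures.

28.4°

T = 113.1 min = 6786.0 s.
During one orbit Earth rotates (6786.0 / 86166) × 360° = 28.35°.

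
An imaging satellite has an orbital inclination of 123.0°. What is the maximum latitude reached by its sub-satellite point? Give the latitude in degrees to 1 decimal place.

57.0°

Retrograde orbit: the ground track reaches ±(180° − i) = ±(180 − 123.0) = ±57.0°.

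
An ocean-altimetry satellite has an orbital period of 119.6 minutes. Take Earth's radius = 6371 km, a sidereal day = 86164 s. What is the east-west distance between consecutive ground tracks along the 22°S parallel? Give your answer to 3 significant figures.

3090 km

T = 119.6 min = 7176.0 s.
Node shift per orbit = (7176.0/86164) × 360° = 29.98°.
Equatorial spacing = 29.98 × 111.2 km/° = 3334 km.
At 22° latitude, spacing = 3334 × cos(22°) = 3091 km.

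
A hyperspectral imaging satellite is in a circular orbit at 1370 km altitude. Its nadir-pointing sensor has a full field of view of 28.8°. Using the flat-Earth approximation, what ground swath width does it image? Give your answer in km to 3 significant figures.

704 km

Half-angle = 28.8°/2 = 14.4°.
Swath width ≈ 2h·tan(θ/2) = 2 × 1370 × tan(14.4°) = 703.5 km.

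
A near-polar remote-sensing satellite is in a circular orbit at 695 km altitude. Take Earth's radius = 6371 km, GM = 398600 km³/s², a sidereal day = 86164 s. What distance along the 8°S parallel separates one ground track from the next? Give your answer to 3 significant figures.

Semi-major axis a = 6371 + 695 = 7066 km. Period T = 2π√(a³/μ) = 2π√(7066³/398600) = 5911.1 s = 98.52 min.
Node shift per orbit = (5911.1/86164) × 360° = 24.70°.
Equatorial spacing = 24.70 × 111.2 km/° = 2746 km.
At 8° latitude, spacing = 2746 × cos(8°) = 2719 km.

2720 km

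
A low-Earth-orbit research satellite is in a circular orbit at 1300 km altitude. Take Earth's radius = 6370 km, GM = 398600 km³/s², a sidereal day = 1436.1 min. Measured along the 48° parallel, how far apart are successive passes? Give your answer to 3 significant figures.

2080 km

Semi-major axis a = 6370 + 1300 = 7670 km. Period T = 2π√(a³/μ) = 2π√(7670³/398600) = 6685.0 s = 111.42 min.
Node shift per orbit = (6685.0/86166) × 360° = 27.93°.
Equatorial spacing = 27.93 × 111.2 km/° = 3105 km.
At 48° latitude, spacing = 3105 × cos(48°) = 2078 km.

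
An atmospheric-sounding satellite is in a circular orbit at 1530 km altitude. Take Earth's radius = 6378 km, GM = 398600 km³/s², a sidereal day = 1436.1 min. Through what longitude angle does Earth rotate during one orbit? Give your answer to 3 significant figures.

29.2°

Semi-major axis a = 6378 + 1530 = 7908 km. Period T = 2π√(a³/μ) = 2π√(7908³/398600) = 6998.6 s = 116.64 min.
During one orbit Earth rotates (6998.6 / 86166) × 360° = 29.24°.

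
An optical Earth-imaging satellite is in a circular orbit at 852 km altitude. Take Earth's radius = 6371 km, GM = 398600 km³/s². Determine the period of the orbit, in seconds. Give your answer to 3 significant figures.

6110 seconds

Semi-major axis a = 6371 + 852 = 7223 km. Period T = 2π√(a³/μ) = 2π√(7223³/398600) = 6109.2 s = 101.82 min.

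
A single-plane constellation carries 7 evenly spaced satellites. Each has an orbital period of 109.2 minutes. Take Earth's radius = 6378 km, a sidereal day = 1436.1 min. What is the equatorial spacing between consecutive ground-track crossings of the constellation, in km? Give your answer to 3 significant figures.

435 km

T = 109.2 min = 6552.0 s.
Single-satellite node shift = (6552.0/86166) × 360° = 27.37°.
With 7 satellites evenly phased, successive equator crossings are 27.37/7 = 3.911° apart.
That is 3.911 × 111.3 = 435 km at the equator.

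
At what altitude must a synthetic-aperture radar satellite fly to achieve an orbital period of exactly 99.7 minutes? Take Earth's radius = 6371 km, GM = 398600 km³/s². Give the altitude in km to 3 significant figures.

T = 99.7 min = 5982.0 s.
From T = 2π√(a³/μ): a = (μ T²/4π²)^(1/3) = (398600 × 5982.0² / 4π²)^(1/3) = 7122 km.
Altitude h = a − R = 7122 − 6371 = 751 km.

751 km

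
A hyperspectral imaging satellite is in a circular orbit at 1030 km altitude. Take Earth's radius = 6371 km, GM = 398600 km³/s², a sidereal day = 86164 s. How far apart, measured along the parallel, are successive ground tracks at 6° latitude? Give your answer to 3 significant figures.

Semi-major axis a = 6371 + 1030 = 7401 km. Period T = 2π√(a³/μ) = 2π√(7401³/398600) = 6336.5 s = 105.61 min.
Node shift per orbit = (6336.5/86164) × 360° = 26.47°.
Equatorial spacing = 26.47 × 111.2 km/° = 2944 km.
At 6° latitude, spacing = 2944 × cos(6°) = 2928 km.

2930 km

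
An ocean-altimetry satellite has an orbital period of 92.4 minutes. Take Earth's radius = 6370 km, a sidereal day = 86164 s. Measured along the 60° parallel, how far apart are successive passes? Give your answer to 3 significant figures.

1290 km

T = 92.4 min = 5544.0 s.
Node shift per orbit = (5544.0/86164) × 360° = 23.16°.
Equatorial spacing = 23.16 × 111.2 km/° = 2575 km.
At 60° latitude, spacing = 2575 × cos(60°) = 1288 km.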